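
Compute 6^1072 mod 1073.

6^1 ≡ 6 (mod 1073)
6^2 ≡ 6^2 = 36 ≡ 36 (mod 1073)
6^4 ≡ 36^2 = 1296 ≡ 223 (mod 1073)
6^8 ≡ 223^2 = 49729 ≡ 371 (mod 1073)
6^16 ≡ 371^2 = 137641 ≡ 297 (mod 1073)
6^32 ≡ 297^2 = 88209 ≡ 223 (mod 1073)
6^64 ≡ 223^2 = 49729 ≡ 371 (mod 1073)
6^128 ≡ 371^2 = 137641 ≡ 297 (mod 1073)
6^256 ≡ 297^2 = 88209 ≡ 223 (mod 1073)
6^512 ≡ 223^2 = 49729 ≡ 371 (mod 1073)
6^1024 ≡ 371^2 = 137641 ≡ 297 (mod 1073)
1072 = 1024 + 32 + 16 in binary powers of 2.
So 6^1072 ≡ 297 · 223 · 297 ≡ 371 (mod 1073).
Since 371 ≠ 1, base 6 is a Fermat witness: 1073 is composite.

371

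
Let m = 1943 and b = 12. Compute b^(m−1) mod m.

927

12^1 ≡ 12 (mod 1943)
12^2 ≡ 12^2 = 144 ≡ 144 (mod 1943)
12^4 ≡ 144^2 = 20736 ≡ 1306 (mod 1943)
12^8 ≡ 1306^2 = 1705636 ≡ 1625 (mod 1943)
12^16 ≡ 1625^2 = 2640625 ≡ 88 (mod 1943)
12^32 ≡ 88^2 = 7744 ≡ 1915 (mod 1943)
12^64 ≡ 1915^2 = 3667225 ≡ 784 (mod 1943)
12^128 ≡ 784^2 = 614656 ≡ 668 (mod 1943)
12^256 ≡ 668^2 = 446224 ≡ 1277 (mod 1943)
12^512 ≡ 1277^2 = 1630729 ≡ 552 (mod 1943)
12^1024 ≡ 552^2 = 304704 ≡ 1596 (mod 1943)
1942 = 1024 + 512 + 256 + 128 + 16 + 4 + 2 in binary powers of 2.
So 12^1942 ≡ 1596 · 552 · 1277 · 668 · 88 · 1306 · 144 ≡ 927 (mod 1943).
Since 927 ≠ 1, base 12 is a Fermat witness: 1943 is composite.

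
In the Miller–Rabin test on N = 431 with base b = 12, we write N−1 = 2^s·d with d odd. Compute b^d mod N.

431 − 1 = 430 = 2^1 · 215, so d = 215.
12^1 ≡ 12 (mod 431)
12^2 ≡ 12^2 = 144 ≡ 144 (mod 431)
12^4 ≡ 144^2 = 20736 ≡ 48 (mod 431)
12^8 ≡ 48^2 = 2304 ≡ 149 (mod 431)
12^16 ≡ 149^2 = 22201 ≡ 220 (mod 431)
12^32 ≡ 220^2 = 48400 ≡ 128 (mod 431)
12^64 ≡ 128^2 = 16384 ≡ 6 (mod 431)
12^128 ≡ 6^2 = 36 ≡ 36 (mod 431)
215 = 128 + 64 + 16 + 4 + 2 + 1 in binary powers of 2.
So 12^215 ≡ 36 · 6 · 220 · 48 · 144 · 12 ≡ 1 (mod 431).
Since 12^d ≡ 1 (mod 431), base 12 does not prove 431 composite.

1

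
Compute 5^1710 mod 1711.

779

5^1 ≡ 5 (mod 1711)
5^2 ≡ 5^2 = 25 ≡ 25 (mod 1711)
5^4 ≡ 25^2 = 625 ≡ 625 (mod 1711)
5^8 ≡ 625^2 = 390625 ≡ 517 (mod 1711)
5^16 ≡ 517^2 = 267289 ≡ 373 (mod 1711)
5^32 ≡ 373^2 = 139129 ≡ 538 (mod 1711)
5^64 ≡ 538^2 = 289444 ≡ 285 (mod 1711)
5^128 ≡ 285^2 = 81225 ≡ 808 (mod 1711)
5^256 ≡ 808^2 = 652864 ≡ 973 (mod 1711)
5^512 ≡ 973^2 = 946729 ≡ 546 (mod 1711)
5^1024 ≡ 546^2 = 298116 ≡ 402 (mod 1711)
1710 = 1024 + 512 + 128 + 32 + 8 + 4 + 2 in binary powers of 2.
So 5^1710 ≡ 402 · 546 · 808 · 538 · 517 · 625 · 25 ≡ 779 (mod 1711).
Since 779 ≠ 1, base 5 is a Fermat witness: 1711 is composite.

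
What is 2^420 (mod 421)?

2^1 ≡ 2 (mod 421)
2^2 ≡ 2^2 = 4 ≡ 4 (mod 421)
2^4 ≡ 4^2 = 16 ≡ 16 (mod 421)
2^8 ≡ 16^2 = 256 ≡ 256 (mod 421)
2^16 ≡ 256^2 = 65536 ≡ 281 (mod 421)
2^32 ≡ 281^2 = 78961 ≡ 234 (mod 421)
2^64 ≡ 234^2 = 54756 ≡ 26 (mod 421)
2^128 ≡ 26^2 = 676 ≡ 255 (mod 421)
2^256 ≡ 255^2 = 65025 ≡ 191 (mod 421)
420 = 256 + 128 + 32 + 4 in binary powers of 2.
So 2^420 ≡ 191 · 255 · 234 · 16 ≡ 1 (mod 421).
Since the result is 1, base 2 gives no evidence that 421 is composite.

1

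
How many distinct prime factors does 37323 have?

37323 = 3^2 · 4147
4147 = 11 · 377
377 = 13 · 29
37323 = 3^2 · 11 · 13 · 29, which has 4 distinct prime factors.

4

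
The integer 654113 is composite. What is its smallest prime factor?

654113 is odd.
Digit sum 20, not divisible by 3.
Ends in 3: not divisible by 5.
7: 654113 = 7·93444 + 5
11: 654113 = 11·59464 + 9
13: 654113 = 13·50316 + 5
17: 654113 = 17·38477 + 4
19: 654113 = 19·34427

19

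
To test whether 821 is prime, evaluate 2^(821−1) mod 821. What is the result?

2^1 ≡ 2 (mod 821)
2^2 ≡ 2^2 = 4 ≡ 4 (mod 821)
2^4 ≡ 4^2 = 16 ≡ 16 (mod 821)
2^8 ≡ 16^2 = 256 ≡ 256 (mod 821)
2^16 ≡ 256^2 = 65536 ≡ 677 (mod 821)
2^32 ≡ 677^2 = 458329 ≡ 211 (mod 821)
2^64 ≡ 211^2 = 44521 ≡ 187 (mod 821)
2^128 ≡ 187^2 = 34969 ≡ 487 (mod 821)
2^256 ≡ 487^2 = 237169 ≡ 721 (mod 821)
2^512 ≡ 721^2 = 519841 ≡ 148 (mod 821)
820 = 512 + 256 + 32 + 16 + 4 in binary powers of 2.
So 2^820 ≡ 148 · 721 · 211 · 677 · 16 ≡ 1 (mod 821).
Since the result is 1, base 2 gives no evidence that 821 is composite.

1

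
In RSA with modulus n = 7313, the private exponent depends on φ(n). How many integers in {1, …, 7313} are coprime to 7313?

Factor: 7313 = 71 · 103.
φ(7313) = (71−1) · (103−1) = 70 · 102 = 7140.

7140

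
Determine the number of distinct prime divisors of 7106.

4

7106 = 2 · 3553
3553 = 11 · 323
323 = 17 · 19
7106 = 2 · 11 · 17 · 19, which has 4 distinct prime factors.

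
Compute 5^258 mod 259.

85

5^1 ≡ 5 (mod 259)
5^2 ≡ 5^2 = 25 ≡ 25 (mod 259)
5^4 ≡ 25^2 = 625 ≡ 107 (mod 259)
5^8 ≡ 107^2 = 11449 ≡ 53 (mod 259)
5^16 ≡ 53^2 = 2809 ≡ 219 (mod 259)
5^32 ≡ 219^2 = 47961 ≡ 46 (mod 259)
5^64 ≡ 46^2 = 2116 ≡ 44 (mod 259)
5^128 ≡ 44^2 = 1936 ≡ 123 (mod 259)
5^256 ≡ 123^2 = 15129 ≡ 107 (mod 259)
258 = 256 + 2 in binary powers of 2.
So 5^258 ≡ 107 · 25 ≡ 85 (mod 259).
Since 85 ≠ 1, base 5 is a Fermat witness: 259 is composite.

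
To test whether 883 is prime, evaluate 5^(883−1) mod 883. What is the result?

5^1 ≡ 5 (mod 883)
5^2 ≡ 5^2 = 25 ≡ 25 (mod 883)
5^4 ≡ 25^2 = 625 ≡ 625 (mod 883)
5^8 ≡ 625^2 = 390625 ≡ 339 (mod 883)
5^16 ≡ 339^2 = 114921 ≡ 131 (mod 883)
5^32 ≡ 131^2 = 17161 ≡ 384 (mod 883)
5^64 ≡ 384^2 = 147456 ≡ 878 (mod 883)
5^128 ≡ 878^2 = 770884 ≡ 25 (mod 883)
5^256 ≡ 25^2 = 625 ≡ 625 (mod 883)
5^512 ≡ 625^2 = 390625 ≡ 339 (mod 883)
882 = 512 + 256 + 64 + 32 + 16 + 2 in binary powers of 2.
So 5^882 ≡ 339 · 625 · 878 · 384 · 131 · 25 ≡ 1 (mod 883).
Since the result is 1, base 5 gives no evidence that 883 is composite.

1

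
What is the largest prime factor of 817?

817 = 19 · 43
43 is prime.
So 817 = 19 · 43; the largest prime factor is 43.

43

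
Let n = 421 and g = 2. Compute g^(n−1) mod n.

1

2^1 ≡ 2 (mod 421)
2^2 ≡ 2^2 = 4 ≡ 4 (mod 421)
2^4 ≡ 4^2 = 16 ≡ 16 (mod 421)
2^8 ≡ 16^2 = 256 ≡ 256 (mod 421)
2^16 ≡ 256^2 = 65536 ≡ 281 (mod 421)
2^32 ≡ 281^2 = 78961 ≡ 234 (mod 421)
2^64 ≡ 234^2 = 54756 ≡ 26 (mod 421)
2^128 ≡ 26^2 = 676 ≡ 255 (mod 421)
2^256 ≡ 255^2 = 65025 ≡ 191 (mod 421)
420 = 256 + 128 + 32 + 4 in binary powers of 2.
So 2^420 ≡ 191 · 255 · 234 · 16 ≡ 1 (mod 421).
Since the result is 1, base 2 gives no evidence that 421 is composite.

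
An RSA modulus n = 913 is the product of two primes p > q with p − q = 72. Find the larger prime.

83

Since p = q + 72, we have 913 = q(q + 72), so q² + 72q − 913 = 0.
Discriminant: 72² + 4·913 = 5184 + 3652 = 8836; √8836 = 94.
q = (−72 + 94)/2 = 11, and p = q + 72 = 83.
Check: 11 · 83 = 913.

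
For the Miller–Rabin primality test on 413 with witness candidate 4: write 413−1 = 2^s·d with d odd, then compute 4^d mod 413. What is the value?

413 − 1 = 412 = 2^2 · 103, so d = 103.
4^1 ≡ 4 (mod 413)
4^2 ≡ 4^2 = 16 ≡ 16 (mod 413)
4^4 ≡ 16^2 = 256 ≡ 256 (mod 413)
4^8 ≡ 256^2 = 65536 ≡ 282 (mod 413)
4^16 ≡ 282^2 = 79524 ≡ 228 (mod 413)
4^32 ≡ 228^2 = 51984 ≡ 359 (mod 413)
4^64 ≡ 359^2 = 128881 ≡ 25 (mod 413)
103 = 64 + 32 + 4 + 2 + 1 in binary powers of 2.
So 4^103 ≡ 25 · 359 · 256 · 16 · 4 ≡ 228 (mod 413).
Squaring chain: 228 → 359; never reaches −1, so base 4 is a Miller–Rabin witness that 413 is composite.

228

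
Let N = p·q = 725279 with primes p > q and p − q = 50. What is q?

827

Since p = q + 50, we have 725279 = q(q + 50), so q² + 50q − 725279 = 0.
Discriminant: 50² + 4·725279 = 2500 + 2901116 = 2903616; √2903616 = 1704.
q = (−50 + 1704)/2 = 827, and p = q + 50 = 877.
Check: 827 · 877 = 725279.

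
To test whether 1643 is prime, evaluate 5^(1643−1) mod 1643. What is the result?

594

5^1 ≡ 5 (mod 1643)
5^2 ≡ 5^2 = 25 ≡ 25 (mod 1643)
5^4 ≡ 25^2 = 625 ≡ 625 (mod 1643)
5^8 ≡ 625^2 = 390625 ≡ 1234 (mod 1643)
5^16 ≡ 1234^2 = 1522756 ≡ 1338 (mod 1643)
5^32 ≡ 1338^2 = 1790244 ≡ 1017 (mod 1643)
5^64 ≡ 1017^2 = 1034289 ≡ 842 (mod 1643)
5^128 ≡ 842^2 = 708964 ≡ 831 (mod 1643)
5^256 ≡ 831^2 = 690561 ≡ 501 (mod 1643)
5^512 ≡ 501^2 = 251001 ≡ 1265 (mod 1643)
5^1024 ≡ 1265^2 = 1600225 ≡ 1586 (mod 1643)
1642 = 1024 + 512 + 64 + 32 + 8 + 2 in binary powers of 2.
So 5^1642 ≡ 1586 · 1265 · 842 · 1017 · 1234 · 25 ≡ 594 (mod 1643).
Since 594 ≠ 1, base 5 is a Fermat witness: 1643 is composite.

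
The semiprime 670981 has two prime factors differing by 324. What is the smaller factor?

Since p = q + 324, we have 670981 = q(q + 324), so q² + 324q − 670981 = 0.
Discriminant: 324² + 4·670981 = 104976 + 2683924 = 2788900; √2788900 = 1670.
q = (−324 + 1670)/2 = 673, and p = q + 324 = 997.
Check: 673 · 997 = 670981.

673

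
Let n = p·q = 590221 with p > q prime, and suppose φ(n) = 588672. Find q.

φ(n) = (p−1)(q−1) = n − (p+q) + 1, so p + q = 590221 − 588672 + 1 = 1550.
p and q are the roots of t² − 1550t + 590221 = 0.
Discriminant: 1550² − 4·590221 = 2402500 − 2360884 = 41616; √41616 = 204.
q = (1550 − 204)/2 = 673, p = (1550 + 204)/2 = 877.
Check: 673 · 877 = 590221.

673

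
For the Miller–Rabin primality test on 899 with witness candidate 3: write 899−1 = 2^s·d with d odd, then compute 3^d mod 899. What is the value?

641

899 − 1 = 898 = 2^1 · 449, so d = 449.
3^1 ≡ 3 (mod 899)
3^2 ≡ 3^2 = 9 ≡ 9 (mod 899)
3^4 ≡ 9^2 = 81 ≡ 81 (mod 899)
3^8 ≡ 81^2 = 6561 ≡ 268 (mod 899)
3^16 ≡ 268^2 = 71824 ≡ 803 (mod 899)
3^32 ≡ 803^2 = 644809 ≡ 226 (mod 899)
3^64 ≡ 226^2 = 51076 ≡ 732 (mod 899)
3^128 ≡ 732^2 = 535824 ≡ 20 (mod 899)
3^256 ≡ 20^2 = 400 ≡ 400 (mod 899)
449 = 256 + 128 + 64 + 1 in binary powers of 2.
So 3^449 ≡ 400 · 20 · 732 · 3 ≡ 641 (mod 899).
Squaring chain: 641; never reaches −1, so base 3 is a Miller–Rabin witness that 899 is composite.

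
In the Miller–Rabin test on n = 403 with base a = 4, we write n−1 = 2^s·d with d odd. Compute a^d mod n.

403 − 1 = 402 = 2^1 · 201, so d = 201.
4^1 ≡ 4 (mod 403)
4^2 ≡ 4^2 = 16 ≡ 16 (mod 403)
4^4 ≡ 16^2 = 256 ≡ 256 (mod 403)
4^8 ≡ 256^2 = 65536 ≡ 250 (mod 403)
4^16 ≡ 250^2 = 62500 ≡ 35 (mod 403)
4^32 ≡ 35^2 = 1225 ≡ 16 (mod 403)
4^64 ≡ 16^2 = 256 ≡ 256 (mod 403)
4^128 ≡ 256^2 = 65536 ≡ 250 (mod 403)
201 = 128 + 64 + 8 + 1 in binary powers of 2.
So 4^201 ≡ 250 · 256 · 250 · 4 ≡ 376 (mod 403).
Squaring chain: 376; never reaches −1, so base 4 is a Miller–Rabin witness that 403 is composite.

376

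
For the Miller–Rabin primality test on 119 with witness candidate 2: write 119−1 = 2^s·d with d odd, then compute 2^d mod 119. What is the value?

25

119 − 1 = 118 = 2^1 · 59, so d = 59.
2^1 ≡ 2 (mod 119)
2^2 ≡ 2^2 = 4 ≡ 4 (mod 119)
2^4 ≡ 4^2 = 16 ≡ 16 (mod 119)
2^8 ≡ 16^2 = 256 ≡ 18 (mod 119)
2^16 ≡ 18^2 = 324 ≡ 86 (mod 119)
2^32 ≡ 86^2 = 7396 ≡ 18 (mod 119)
59 = 32 + 16 + 8 + 2 + 1 in binary powers of 2.
So 2^59 ≡ 18 · 86 · 18 · 4 · 2 ≡ 25 (mod 119).
Squaring chain: 25; never reaches −1, so base 2 is a Miller–Rabin witness that 119 is composite.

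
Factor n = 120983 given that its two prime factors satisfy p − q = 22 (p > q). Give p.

Since p = q + 22, we have 120983 = q(q + 22), so q² + 22q − 120983 = 0.
Discriminant: 22² + 4·120983 = 484 + 483932 = 484416; √484416 = 696.
q = (−22 + 696)/2 = 337, and p = q + 22 = 359.
Check: 337 · 359 = 120983.

359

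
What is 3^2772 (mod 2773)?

3^1 ≡ 3 (mod 2773)
3^2 ≡ 3^2 = 9 ≡ 9 (mod 2773)
3^4 ≡ 9^2 = 81 ≡ 81 (mod 2773)
3^8 ≡ 81^2 = 6561 ≡ 1015 (mod 2773)
3^16 ≡ 1015^2 = 1030225 ≡ 1442 (mod 2773)
3^32 ≡ 1442^2 = 2079364 ≡ 2387 (mod 2773)
3^64 ≡ 2387^2 = 5697769 ≡ 2027 (mod 2773)
3^128 ≡ 2027^2 = 4108729 ≡ 1916 (mod 2773)
3^256 ≡ 1916^2 = 3671056 ≡ 2377 (mod 2773)
3^512 ≡ 2377^2 = 5650129 ≡ 1528 (mod 2773)
3^1024 ≡ 1528^2 = 2334784 ≡ 2691 (mod 2773)
3^2048 ≡ 2691^2 = 7241481 ≡ 1178 (mod 2773)
2772 = 2048 + 512 + 128 + 64 + 16 + 4 in binary powers of 2.
So 3^2772 ≡ 1178 · 1528 · 1916 · 2027 · 1442 · 81 ≡ 1140 (mod 2773).
Since 1140 ≠ 1, base 3 is a Fermat witness: 2773 is composite.

1140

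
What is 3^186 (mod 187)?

25

3^1 ≡ 3 (mod 187)
3^2 ≡ 3^2 = 9 ≡ 9 (mod 187)
3^4 ≡ 9^2 = 81 ≡ 81 (mod 187)
3^8 ≡ 81^2 = 6561 ≡ 16 (mod 187)
3^16 ≡ 16^2 = 256 ≡ 69 (mod 187)
3^32 ≡ 69^2 = 4761 ≡ 86 (mod 187)
3^64 ≡ 86^2 = 7396 ≡ 103 (mod 187)
3^128 ≡ 103^2 = 10609 ≡ 137 (mod 187)
186 = 128 + 32 + 16 + 8 + 2 in binary powers of 2.
So 3^186 ≡ 137 · 86 · 69 · 16 · 9 ≡ 25 (mod 187).
Since 25 ≠ 1, base 3 is a Fermat witness: 187 is composite.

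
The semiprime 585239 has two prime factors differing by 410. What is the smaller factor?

587

Since p = q + 410, we have 585239 = q(q + 410), so q² + 410q − 585239 = 0.
Discriminant: 410² + 4·585239 = 168100 + 2340956 = 2509056; √2509056 = 1584.
q = (−410 + 1584)/2 = 587, and p = q + 410 = 997.
Check: 587 · 997 = 585239.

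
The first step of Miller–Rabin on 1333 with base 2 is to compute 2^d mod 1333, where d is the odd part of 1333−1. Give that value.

1333 − 1 = 1332 = 2^2 · 333, so d = 333.
2^1 ≡ 2 (mod 1333)
2^2 ≡ 2^2 = 4 ≡ 4 (mod 1333)
2^4 ≡ 4^2 = 16 ≡ 16 (mod 1333)
2^8 ≡ 16^2 = 256 ≡ 256 (mod 1333)
2^16 ≡ 256^2 = 65536 ≡ 219 (mod 1333)
2^32 ≡ 219^2 = 47961 ≡ 1306 (mod 1333)
2^64 ≡ 1306^2 = 1705636 ≡ 729 (mod 1333)
2^128 ≡ 729^2 = 531441 ≡ 907 (mod 1333)
2^256 ≡ 907^2 = 822649 ≡ 188 (mod 1333)
333 = 256 + 64 + 8 + 4 + 1 in binary powers of 2.
So 2^333 ≡ 188 · 729 · 256 · 16 · 2 ≡ 70 (mod 1333).
Squaring chain: 70 → 901; never reaches −1, so base 2 is a Miller–Rabin witness that 1333 is composite.

70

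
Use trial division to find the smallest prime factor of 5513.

37

5513 is odd.
Digit sum 14, not divisible by 3.
Ends in 3: not divisible by 5.
7: 5513 = 7·787 + 4
11: 5513 = 11·501 + 2
13: 5513 = 13·424 + 1
17: 5513 = 17·324 + 5
19: 5513 = 19·290 + 3
23: 5513 = 23·239 + 16
29: 5513 = 29·190 + 3
31: 5513 = 31·177 + 26
37: 5513 = 37·149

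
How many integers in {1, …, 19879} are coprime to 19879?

19584

Factor: 19879 = 103 · 193.
φ(19879) = (103−1) · (193−1) = 102 · 192 = 19584.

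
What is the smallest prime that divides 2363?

17

2363 is odd.
Digit sum 14, not divisible by 3.
Ends in 3: not divisible by 5.
7: 2363 = 7·337 + 4
11: 2363 = 11·214 + 9
13: 2363 = 13·181 + 10
17: 2363 = 17·139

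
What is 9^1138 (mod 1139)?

625

9^1 ≡ 9 (mod 1139)
9^2 ≡ 9^2 = 81 ≡ 81 (mod 1139)
9^4 ≡ 81^2 = 6561 ≡ 866 (mod 1139)
9^8 ≡ 866^2 = 749956 ≡ 494 (mod 1139)
9^16 ≡ 494^2 = 244036 ≡ 290 (mod 1139)
9^32 ≡ 290^2 = 84100 ≡ 953 (mod 1139)
9^64 ≡ 953^2 = 908209 ≡ 426 (mod 1139)
9^128 ≡ 426^2 = 181476 ≡ 375 (mod 1139)
9^256 ≡ 375^2 = 140625 ≡ 528 (mod 1139)
9^512 ≡ 528^2 = 278784 ≡ 868 (mod 1139)
9^1024 ≡ 868^2 = 753424 ≡ 545 (mod 1139)
1138 = 1024 + 64 + 32 + 16 + 2 in binary powers of 2.
So 9^1138 ≡ 545 · 426 · 953 · 290 · 81 ≡ 625 (mod 1139).
Since 625 ≠ 1, base 9 is a Fermat witness: 1139 is composite.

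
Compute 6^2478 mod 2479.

2293

6^1 ≡ 6 (mod 2479)
6^2 ≡ 6^2 = 36 ≡ 36 (mod 2479)
6^4 ≡ 36^2 = 1296 ≡ 1296 (mod 2479)
6^8 ≡ 1296^2 = 1679616 ≡ 1333 (mod 2479)
6^16 ≡ 1333^2 = 1776889 ≡ 1925 (mod 2479)
6^32 ≡ 1925^2 = 3705625 ≡ 1999 (mod 2479)
6^64 ≡ 1999^2 = 3996001 ≡ 2332 (mod 2479)
6^128 ≡ 2332^2 = 5438224 ≡ 1777 (mod 2479)
6^256 ≡ 1777^2 = 3157729 ≡ 1962 (mod 2479)
6^512 ≡ 1962^2 = 3849444 ≡ 2036 (mod 2479)
6^1024 ≡ 2036^2 = 4145296 ≡ 408 (mod 2479)
6^2048 ≡ 408^2 = 166464 ≡ 371 (mod 2479)
2478 = 2048 + 256 + 128 + 32 + 8 + 4 + 2 in binary powers of 2.
So 6^2478 ≡ 371 · 1962 · 1777 · 1999 · 1333 · 1296 · 36 ≡ 2293 (mod 2479).
Since 2293 ≠ 1, base 6 is a Fermat witness: 2479 is composite.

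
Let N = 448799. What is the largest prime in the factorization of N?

448799 = 13 · 34523
34523 = 19 · 1817
1817 = 23 · 79
79 is prime.
So 448799 = 13 · 19 · 23 · 79; the largest prime factor is 79.

79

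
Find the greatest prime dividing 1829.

59

1829 = 31 · 59
59 is prime.
So 1829 = 31 · 59; the largest prime factor is 59.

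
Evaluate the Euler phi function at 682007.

658944

Factor: 682007 = 79 · 89 · 97.
φ(682007) = (79−1) · (89−1) · (97−1) = 78 · 88 · 96 = 658944.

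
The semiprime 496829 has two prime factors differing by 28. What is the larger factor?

Since p = q + 28, we have 496829 = q(q + 28), so q² + 28q − 496829 = 0.
Discriminant: 28² + 4·496829 = 784 + 1987316 = 1988100; √1988100 = 1410.
q = (−28 + 1410)/2 = 691, and p = q + 28 = 719.
Check: 691 · 719 = 496829.

719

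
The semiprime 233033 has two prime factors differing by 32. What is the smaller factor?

Since p = q + 32, we have 233033 = q(q + 32), so q² + 32q − 233033 = 0.
Discriminant: 32² + 4·233033 = 1024 + 932132 = 933156; √933156 = 966.
q = (−32 + 966)/2 = 467, and p = q + 32 = 499.
Check: 467 · 499 = 233033.

467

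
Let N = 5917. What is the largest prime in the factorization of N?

97

5917 = 61 · 97
97 is prime.
So 5917 = 61 · 97; the largest prime factor is 97.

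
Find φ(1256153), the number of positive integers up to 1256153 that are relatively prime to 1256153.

1216384

Factor: 1256153 = 53 · 137 · 173.
φ(1256153) = (53−1) · (137−1) · (173−1) = 52 · 136 · 172 = 1216384.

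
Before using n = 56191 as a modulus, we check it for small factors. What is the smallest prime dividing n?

56191 is odd.
Digit sum 22, not divisible by 3.
Ends in 1: not divisible by 5.
7: 56191 = 7·8027 + 2
11: 56191 = 11·5108 + 3
13: 56191 = 13·4322 + 5
17: 56191 = 17·3305 + 6
19: 56191 = 19·2957 + 8
23: 56191 = 23·2443 + 2
29: 56191 = 29·1937 + 18
31: 56191 = 31·1812 + 19
37: 56191 = 37·1518 + 25
41: 56191 = 41·1370 + 21
43: 56191 = 43·1306 + 33
47: 56191 = 47·1195 + 26
53: 56191 = 53·1060 + 11
59: 56191 = 59·952 + 23
61: 56191 = 61·921 + 10
67: 56191 = 67·838 + 45
71: 56191 = 71·791 + 30
73: 56191 = 73·769 + 54
79: 56191 = 79·711 + 22
83: 56191 = 83·677

83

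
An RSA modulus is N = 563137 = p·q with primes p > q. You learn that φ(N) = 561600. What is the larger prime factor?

937

φ(n) = (p−1)(q−1) = n − (p+q) + 1, so p + q = 563137 − 561600 + 1 = 1538.
p and q are the roots of t² − 1538t + 563137 = 0.
Discriminant: 1538² − 4·563137 = 2365444 − 2252548 = 112896; √112896 = 336.
q = (1538 − 336)/2 = 601, p = (1538 + 336)/2 = 937.
Check: 601 · 937 = 563137.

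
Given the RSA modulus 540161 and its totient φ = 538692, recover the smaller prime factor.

727

φ(n) = (p−1)(q−1) = n − (p+q) + 1, so p + q = 540161 − 538692 + 1 = 1470.
p and q are the roots of t² − 1470t + 540161 = 0.
Discriminant: 1470² − 4·540161 = 2160900 − 2160644 = 256; √256 = 16.
q = (1470 − 16)/2 = 727, p = (1470 + 16)/2 = 743.
Check: 727 · 743 = 540161.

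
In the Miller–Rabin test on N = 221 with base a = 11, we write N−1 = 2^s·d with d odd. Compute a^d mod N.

54

221 − 1 = 220 = 2^2 · 55, so d = 55.
11^1 ≡ 11 (mod 221)
11^2 ≡ 11^2 = 121 ≡ 121 (mod 221)
11^4 ≡ 121^2 = 14641 ≡ 55 (mod 221)
11^8 ≡ 55^2 = 3025 ≡ 152 (mod 221)
11^16 ≡ 152^2 = 23104 ≡ 120 (mod 221)
11^32 ≡ 120^2 = 14400 ≡ 35 (mod 221)
55 = 32 + 16 + 4 + 2 + 1 in binary powers of 2.
So 11^55 ≡ 35 · 120 · 55 · 121 · 11 ≡ 54 (mod 221).
Squaring chain: 54 → 43; never reaches −1, so base 11 is a Miller–Rabin witness that 221 is composite.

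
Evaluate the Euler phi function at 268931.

Factor: 268931 = 13 · 137 · 151.
φ(268931) = (13−1) · (137−1) · (151−1) = 12 · 136 · 150 = 244800.

244800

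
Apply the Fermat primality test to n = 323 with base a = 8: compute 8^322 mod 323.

8^1 ≡ 8 (mod 323)
8^2 ≡ 8^2 = 64 ≡ 64 (mod 323)
8^4 ≡ 64^2 = 4096 ≡ 220 (mod 323)
8^8 ≡ 220^2 = 48400 ≡ 273 (mod 323)
8^16 ≡ 273^2 = 74529 ≡ 239 (mod 323)
8^32 ≡ 239^2 = 57121 ≡ 273 (mod 323)
8^64 ≡ 273^2 = 74529 ≡ 239 (mod 323)
8^128 ≡ 239^2 = 57121 ≡ 273 (mod 323)
8^256 ≡ 273^2 = 74529 ≡ 239 (mod 323)
322 = 256 + 64 + 2 in binary powers of 2.
So 8^322 ≡ 239 · 239 · 64 ≡ 30 (mod 323).
Since 30 ≠ 1, base 8 is a Fermat witness: 323 is composite.

30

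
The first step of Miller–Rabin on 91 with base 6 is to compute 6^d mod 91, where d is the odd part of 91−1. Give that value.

91 − 1 = 90 = 2^1 · 45, so d = 45.
6^1 ≡ 6 (mod 91)
6^2 ≡ 6^2 = 36 ≡ 36 (mod 91)
6^4 ≡ 36^2 = 1296 ≡ 22 (mod 91)
6^8 ≡ 22^2 = 484 ≡ 29 (mod 91)
6^16 ≡ 29^2 = 841 ≡ 22 (mod 91)
6^32 ≡ 22^2 = 484 ≡ 29 (mod 91)
45 = 32 + 8 + 4 + 1 in binary powers of 2.
So 6^45 ≡ 29 · 29 · 22 · 6 ≡ 83 (mod 91).
Squaring chain: 83; never reaches −1, so base 6 is a Miller–Rabin witness that 91 is composite.

83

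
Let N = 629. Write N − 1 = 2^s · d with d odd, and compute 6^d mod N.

265

629 − 1 = 628 = 2^2 · 157, so d = 157.
6^1 ≡ 6 (mod 629)
6^2 ≡ 6^2 = 36 ≡ 36 (mod 629)
6^4 ≡ 36^2 = 1296 ≡ 38 (mod 629)
6^8 ≡ 38^2 = 1444 ≡ 186 (mod 629)
6^16 ≡ 186^2 = 34596 ≡ 1 (mod 629)
6^32 ≡ 1^2 = 1 ≡ 1 (mod 629)
6^64 ≡ 1^2 = 1 ≡ 1 (mod 629)
6^128 ≡ 1^2 = 1 ≡ 1 (mod 629)
157 = 128 + 16 + 8 + 4 + 1 in binary powers of 2.
So 6^157 ≡ 1 · 1 · 186 · 38 · 6 ≡ 265 (mod 629).
Squaring chain: 265 → 406; never reaches −1, so base 6 is a Miller–Rabin witness that 629 is composite.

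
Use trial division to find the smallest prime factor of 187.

11

187 is odd.
Digit sum 16, not divisible by 3.
Ends in 7: not divisible by 5.
7: 187 = 7·26 + 5
11: 187 = 11·17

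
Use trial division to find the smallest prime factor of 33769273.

33769273 is odd.
Digit sum 40, not divisible by 3.
Ends in 3: not divisible by 5.
7: 33769273 = 7·4824181 + 6
11: 33769273 = 11·3069933 + 10
13: 33769273 = 13·2597636 + 5
17: 33769273 = 17·1986427 + 14
19: 33769273 = 19·1777330 + 3
23: 33769273 = 23·1468229 + 6
29: 33769273 = 29·1164457 + 20
31: 33769273 = 31·1089331 + 12
37: 33769273 = 37·912683 + 2
41: 33769273 = 41·823640 + 33
43: 33769273 = 43·785331 + 40
47: 33769273 = 47·718495 + 8
53: 33769273 = 53·637156 + 5
59: 33769273 = 59·572360 + 33
61: 33769273 = 61·553594 + 39
67: 33769273 = 67·504019

67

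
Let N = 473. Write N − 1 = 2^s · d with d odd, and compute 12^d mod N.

331

473 − 1 = 472 = 2^3 · 59, so d = 59.
12^1 ≡ 12 (mod 473)
12^2 ≡ 12^2 = 144 ≡ 144 (mod 473)
12^4 ≡ 144^2 = 20736 ≡ 397 (mod 473)
12^8 ≡ 397^2 = 157609 ≡ 100 (mod 473)
12^16 ≡ 100^2 = 10000 ≡ 67 (mod 473)
12^32 ≡ 67^2 = 4489 ≡ 232 (mod 473)
59 = 32 + 16 + 8 + 2 + 1 in binary powers of 2.
So 12^59 ≡ 232 · 67 · 100 · 144 · 12 ≡ 331 (mod 473).
Squaring chain: 331 → 298 → 353; never reaches −1, so base 12 is a Miller–Rabin witness that 473 is composite.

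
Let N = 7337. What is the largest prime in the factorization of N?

29

7337 = 11 · 667
667 = 23 · 29
29 is prime.
So 7337 = 11 · 23 · 29; the largest prime factor is 29.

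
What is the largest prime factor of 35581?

23

35581 = 7 · 5083
5083 = 13 · 391
391 = 17 · 23
23 is prime.
So 35581 = 7 · 13 · 17 · 23; the largest prime factor is 23.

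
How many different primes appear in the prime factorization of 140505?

5

140505 = 3 · 46835
46835 = 5 · 9367
9367 = 17 · 551
551 = 19 · 29
140505 = 3 · 5 · 17 · 19 · 29, which has 5 distinct prime factors.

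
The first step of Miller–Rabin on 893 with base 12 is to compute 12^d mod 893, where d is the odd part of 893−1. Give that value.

893 − 1 = 892 = 2^2 · 223, so d = 223.
12^1 ≡ 12 (mod 893)
12^2 ≡ 12^2 = 144 ≡ 144 (mod 893)
12^4 ≡ 144^2 = 20736 ≡ 197 (mod 893)
12^8 ≡ 197^2 = 38809 ≡ 410 (mod 893)
12^16 ≡ 410^2 = 168100 ≡ 216 (mod 893)
12^32 ≡ 216^2 = 46656 ≡ 220 (mod 893)
12^64 ≡ 220^2 = 48400 ≡ 178 (mod 893)
12^128 ≡ 178^2 = 31684 ≡ 429 (mod 893)
223 = 128 + 64 + 16 + 8 + 4 + 2 + 1 in binary powers of 2.
So 12^223 ≡ 429 · 178 · 216 · 410 · 197 · 144 · 12 ≡ 639 (mod 893).
Squaring chain: 639 → 220; never reaches −1, so base 12 is a Miller–Rabin witness that 893 is composite.

639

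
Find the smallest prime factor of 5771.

5771 is odd.
Digit sum 20, not divisible by 3.
Ends in 1: not divisible by 5.
7: 5771 = 7·824 + 3
11: 5771 = 11·524 + 7
13: 5771 = 13·443 + 12
17: 5771 = 17·339 + 8
19: 5771 = 19·303 + 14
23: 5771 = 23·250 + 21
29: 5771 = 29·199

29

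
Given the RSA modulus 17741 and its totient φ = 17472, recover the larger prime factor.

φ(n) = (p−1)(q−1) = n − (p+q) + 1, so p + q = 17741 − 17472 + 1 = 270.
p and q are the roots of t² − 270t + 17741 = 0.
Discriminant: 270² − 4·17741 = 72900 − 70964 = 1936; √1936 = 44.
q = (270 − 44)/2 = 113, p = (270 + 44)/2 = 157.
Check: 113 · 157 = 17741.

157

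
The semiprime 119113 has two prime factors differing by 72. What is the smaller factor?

311

Since p = q + 72, we have 119113 = q(q + 72), so q² + 72q − 119113 = 0.
Discriminant: 72² + 4·119113 = 5184 + 476452 = 481636; √481636 = 694.
q = (−72 + 694)/2 = 311, and p = q + 72 = 383.
Check: 311 · 383 = 119113.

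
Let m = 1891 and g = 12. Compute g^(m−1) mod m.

1

12^1 ≡ 12 (mod 1891)
12^2 ≡ 12^2 = 144 ≡ 144 (mod 1891)
12^4 ≡ 144^2 = 20736 ≡ 1826 (mod 1891)
12^8 ≡ 1826^2 = 3334276 ≡ 443 (mod 1891)
12^16 ≡ 443^2 = 196249 ≡ 1476 (mod 1891)
12^32 ≡ 1476^2 = 2178576 ≡ 144 (mod 1891)
12^64 ≡ 144^2 = 20736 ≡ 1826 (mod 1891)
12^128 ≡ 1826^2 = 3334276 ≡ 443 (mod 1891)
12^256 ≡ 443^2 = 196249 ≡ 1476 (mod 1891)
12^512 ≡ 1476^2 = 2178576 ≡ 144 (mod 1891)
12^1024 ≡ 144^2 = 20736 ≡ 1826 (mod 1891)
1890 = 1024 + 512 + 256 + 64 + 32 + 2 in binary powers of 2.
So 12^1890 ≡ 1826 · 144 · 1476 · 1826 · 144 · 144 ≡ 1 (mod 1891).
Since the result is 1, base 12 gives no evidence that 1891 is composite.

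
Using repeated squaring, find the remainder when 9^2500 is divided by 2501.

9^1 ≡ 9 (mod 2501)
9^2 ≡ 9^2 = 81 ≡ 81 (mod 2501)
9^4 ≡ 81^2 = 6561 ≡ 1559 (mod 2501)
9^8 ≡ 1559^2 = 2430481 ≡ 2010 (mod 2501)
9^16 ≡ 2010^2 = 4040100 ≡ 985 (mod 2501)
9^32 ≡ 985^2 = 970225 ≡ 2338 (mod 2501)
9^64 ≡ 2338^2 = 5466244 ≡ 1559 (mod 2501)
9^128 ≡ 1559^2 = 2430481 ≡ 2010 (mod 2501)
9^256 ≡ 2010^2 = 4040100 ≡ 985 (mod 2501)
9^512 ≡ 985^2 = 970225 ≡ 2338 (mod 2501)
9^1024 ≡ 2338^2 = 5466244 ≡ 1559 (mod 2501)
9^2048 ≡ 1559^2 = 2430481 ≡ 2010 (mod 2501)
2500 = 2048 + 256 + 128 + 64 + 4 in binary powers of 2.
So 9^2500 ≡ 2010 · 985 · 2010 · 1559 · 1559 ≡ 1 (mod 2501).
Since the result is 1, base 9 gives no evidence that 2501 is composite.

1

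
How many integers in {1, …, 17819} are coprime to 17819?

Factor: 17819 = 103 · 173.
φ(17819) = (103−1) · (173−1) = 102 · 172 = 17544.

17544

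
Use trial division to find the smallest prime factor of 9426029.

9426029 is odd.
Digit sum 32, not divisible by 3.
Ends in 9: not divisible by 5.
7: 9426029 = 7·1346575 + 4
11: 9426029 = 11·856911 + 8
13: 9426029 = 13·725079 + 2
17: 9426029 = 17·554472 + 5
19: 9426029 = 19·496106 + 15
23: 9426029 = 23·409827 + 8
29: 9426029 = 29·325035 + 14
31: 9426029 = 31·304065 + 14
37: 9426029 = 37·254757 + 20
41: 9426029 = 41·229903 + 6
43: 9426029 = 43·219209 + 42
47: 9426029 = 47·200553 + 38
53: 9426029 = 53·177849 + 32
59: 9426029 = 59·159763 + 12
61: 9426029 = 61·154525 + 4
67: 9426029 = 67·140687

67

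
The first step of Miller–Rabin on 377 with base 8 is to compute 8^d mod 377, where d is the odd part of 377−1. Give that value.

377 − 1 = 376 = 2^3 · 47, so d = 47.
8^1 ≡ 8 (mod 377)
8^2 ≡ 8^2 = 64 ≡ 64 (mod 377)
8^4 ≡ 64^2 = 4096 ≡ 326 (mod 377)
8^8 ≡ 326^2 = 106276 ≡ 339 (mod 377)
8^16 ≡ 339^2 = 114921 ≡ 313 (mod 377)
8^32 ≡ 313^2 = 97969 ≡ 326 (mod 377)
47 = 32 + 8 + 4 + 2 + 1 in binary powers of 2.
So 8^47 ≡ 326 · 339 · 326 · 64 · 8 ≡ 31 (mod 377).
Squaring chain: 31 → 207 → 248; never reaches −1, so base 8 is a Miller–Rabin witness that 377 is composite.

31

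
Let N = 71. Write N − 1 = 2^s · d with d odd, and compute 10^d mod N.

71 − 1 = 70 = 2^1 · 35, so d = 35.
10^1 ≡ 10 (mod 71)
10^2 ≡ 10^2 = 100 ≡ 29 (mod 71)
10^4 ≡ 29^2 = 841 ≡ 60 (mod 71)
10^8 ≡ 60^2 = 3600 ≡ 50 (mod 71)
10^16 ≡ 50^2 = 2500 ≡ 15 (mod 71)
10^32 ≡ 15^2 = 225 ≡ 12 (mod 71)
35 = 32 + 2 + 1 in binary powers of 2.
So 10^35 ≡ 12 · 29 · 10 ≡ 1 (mod 71).
Since 10^d ≡ 1 (mod 71), base 10 does not prove 71 composite.

1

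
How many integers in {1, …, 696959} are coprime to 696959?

Factor: 696959 = 41 · 89 · 191.
φ(696959) = (41−1) · (89−1) · (191−1) = 40 · 88 · 190 = 668800.

668800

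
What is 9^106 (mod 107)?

9^1 ≡ 9 (mod 107)
9^2 ≡ 9^2 = 81 ≡ 81 (mod 107)
9^4 ≡ 81^2 = 6561 ≡ 34 (mod 107)
9^8 ≡ 34^2 = 1156 ≡ 86 (mod 107)
9^16 ≡ 86^2 = 7396 ≡ 13 (mod 107)
9^32 ≡ 13^2 = 169 ≡ 62 (mod 107)
9^64 ≡ 62^2 = 3844 ≡ 99 (mod 107)
106 = 64 + 32 + 8 + 2 in binary powers of 2.
So 9^106 ≡ 99 · 62 · 86 · 81 ≡ 1 (mod 107).
Since the result is 1, base 9 gives no evidence that 107 is composite.

1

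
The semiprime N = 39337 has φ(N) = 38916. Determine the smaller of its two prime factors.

139

φ(n) = (p−1)(q−1) = n − (p+q) + 1, so p + q = 39337 − 38916 + 1 = 422.
p and q are the roots of t² − 422t + 39337 = 0.
Discriminant: 422² − 4·39337 = 178084 − 157348 = 20736; √20736 = 144.
q = (422 − 144)/2 = 139, p = (422 + 144)/2 = 283.
Check: 139 · 283 = 39337.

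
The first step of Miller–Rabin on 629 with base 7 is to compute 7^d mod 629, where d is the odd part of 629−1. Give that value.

629 − 1 = 628 = 2^2 · 157, so d = 157.
7^1 ≡ 7 (mod 629)
7^2 ≡ 7^2 = 49 ≡ 49 (mod 629)
7^4 ≡ 49^2 = 2401 ≡ 514 (mod 629)
7^8 ≡ 514^2 = 264196 ≡ 16 (mod 629)
7^16 ≡ 16^2 = 256 ≡ 256 (mod 629)
7^32 ≡ 256^2 = 65536 ≡ 120 (mod 629)
7^64 ≡ 120^2 = 14400 ≡ 562 (mod 629)
7^128 ≡ 562^2 = 315844 ≡ 86 (mod 629)
157 = 128 + 16 + 8 + 4 + 1 in binary powers of 2.
So 7^157 ≡ 86 · 256 · 16 · 514 · 7 ≡ 329 (mod 629).
Squaring chain: 329 → 53; never reaches −1, so base 7 is a Miller–Rabin witness that 629 is composite.

329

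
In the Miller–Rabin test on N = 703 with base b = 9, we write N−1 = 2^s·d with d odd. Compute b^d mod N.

703 − 1 = 702 = 2^1 · 351, so d = 351.
9^1 ≡ 9 (mod 703)
9^2 ≡ 9^2 = 81 ≡ 81 (mod 703)
9^4 ≡ 81^2 = 6561 ≡ 234 (mod 703)
9^8 ≡ 234^2 = 54756 ≡ 625 (mod 703)
9^16 ≡ 625^2 = 390625 ≡ 460 (mod 703)
9^32 ≡ 460^2 = 211600 ≡ 700 (mod 703)
9^64 ≡ 700^2 = 490000 ≡ 9 (mod 703)
9^128 ≡ 9^2 = 81 ≡ 81 (mod 703)
9^256 ≡ 81^2 = 6561 ≡ 234 (mod 703)
351 = 256 + 64 + 16 + 8 + 4 + 2 + 1 in binary powers of 2.
So 9^351 ≡ 234 · 9 · 460 · 625 · 234 · 81 · 9 ≡ 1 (mod 703).
Since 9^d ≡ 1 (mod 703), base 9 does not prove 703 composite.

1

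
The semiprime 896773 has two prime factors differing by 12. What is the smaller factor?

Since p = q + 12, we have 896773 = q(q + 12), so q² + 12q − 896773 = 0.
Discriminant: 12² + 4·896773 = 144 + 3587092 = 3587236; √3587236 = 1894.
q = (−12 + 1894)/2 = 941, and p = q + 12 = 953.
Check: 941 · 953 = 896773.

941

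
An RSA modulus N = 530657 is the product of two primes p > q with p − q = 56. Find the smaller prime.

Since p = q + 56, we have 530657 = q(q + 56), so q² + 56q − 530657 = 0.
Discriminant: 56² + 4·530657 = 3136 + 2122628 = 2125764; √2125764 = 1458.
q = (−56 + 1458)/2 = 701, and p = q + 56 = 757.
Check: 701 · 757 = 530657.

701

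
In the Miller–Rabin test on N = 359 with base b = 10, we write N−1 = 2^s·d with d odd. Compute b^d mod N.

359 − 1 = 358 = 2^1 · 179, so d = 179.
10^1 ≡ 10 (mod 359)
10^2 ≡ 10^2 = 100 ≡ 100 (mod 359)
10^4 ≡ 100^2 = 10000 ≡ 307 (mod 359)
10^8 ≡ 307^2 = 94249 ≡ 191 (mod 359)
10^16 ≡ 191^2 = 36481 ≡ 222 (mod 359)
10^32 ≡ 222^2 = 49284 ≡ 101 (mod 359)
10^64 ≡ 101^2 = 10201 ≡ 149 (mod 359)
10^128 ≡ 149^2 = 22201 ≡ 302 (mod 359)
179 = 128 + 32 + 16 + 2 + 1 in binary powers of 2.
So 10^179 ≡ 302 · 101 · 222 · 100 · 10 ≡ 1 (mod 359).
Since 10^d ≡ 1 (mod 359), base 10 does not prove 359 composite.

1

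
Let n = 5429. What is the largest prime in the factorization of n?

5429 = 61 · 89
89 is prime.
So 5429 = 61 · 89; the largest prime factor is 89.

89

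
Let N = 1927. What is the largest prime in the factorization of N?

1927 = 41 · 47
47 is prime.
So 1927 = 41 · 47; the largest prime factor is 47.

47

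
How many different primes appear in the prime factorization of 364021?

4

364021 = 7^2 · 7429
7429 = 17 · 437
437 = 19 · 23
364021 = 7^2 · 17 · 19 · 23, which has 4 distinct prime factors.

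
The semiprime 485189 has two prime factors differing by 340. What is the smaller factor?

547

Since p = q + 340, we have 485189 = q(q + 340), so q² + 340q − 485189 = 0.
Discriminant: 340² + 4·485189 = 115600 + 1940756 = 2056356; √2056356 = 1434.
q = (−340 + 1434)/2 = 547, and p = q + 340 = 887.
Check: 547 · 887 = 485189.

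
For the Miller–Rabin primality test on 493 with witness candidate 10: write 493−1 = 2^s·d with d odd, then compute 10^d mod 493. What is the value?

292

493 − 1 = 492 = 2^2 · 123, so d = 123.
10^1 ≡ 10 (mod 493)
10^2 ≡ 10^2 = 100 ≡ 100 (mod 493)
10^4 ≡ 100^2 = 10000 ≡ 140 (mod 493)
10^8 ≡ 140^2 = 19600 ≡ 373 (mod 493)
10^16 ≡ 373^2 = 139129 ≡ 103 (mod 493)
10^32 ≡ 103^2 = 10609 ≡ 256 (mod 493)
10^64 ≡ 256^2 = 65536 ≡ 460 (mod 493)
123 = 64 + 32 + 16 + 8 + 2 + 1 in binary powers of 2.
So 10^123 ≡ 460 · 256 · 103 · 373 · 100 · 10 ≡ 292 (mod 493).
Squaring chain: 292 → 468; never reaches −1, so base 10 is a Miller–Rabin witness that 493 is composite.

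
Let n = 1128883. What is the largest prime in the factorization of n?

1128883 = 7 · 161269
161269 = 29 · 5561
5561 = 67 · 83
83 is prime.
So 1128883 = 7 · 29 · 67 · 83; the largest prime factor is 83.

83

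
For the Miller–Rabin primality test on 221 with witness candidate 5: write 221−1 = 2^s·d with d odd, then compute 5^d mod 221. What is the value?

221 − 1 = 220 = 2^2 · 55, so d = 55.
5^1 ≡ 5 (mod 221)
5^2 ≡ 5^2 = 25 ≡ 25 (mod 221)
5^4 ≡ 25^2 = 625 ≡ 183 (mod 221)
5^8 ≡ 183^2 = 33489 ≡ 118 (mod 221)
5^16 ≡ 118^2 = 13924 ≡ 1 (mod 221)
5^32 ≡ 1^2 = 1 ≡ 1 (mod 221)
55 = 32 + 16 + 4 + 2 + 1 in binary powers of 2.
So 5^55 ≡ 1 · 1 · 183 · 25 · 5 ≡ 112 (mod 221).
Squaring chain: 112 → 168; never reaches −1, so base 5 is a Miller–Rabin witness that 221 is composite.

112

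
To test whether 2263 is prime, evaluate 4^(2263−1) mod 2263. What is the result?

1597

4^1 ≡ 4 (mod 2263)
4^2 ≡ 4^2 = 16 ≡ 16 (mod 2263)
4^4 ≡ 16^2 = 256 ≡ 256 (mod 2263)
4^8 ≡ 256^2 = 65536 ≡ 2172 (mod 2263)
4^16 ≡ 2172^2 = 4717584 ≡ 1492 (mod 2263)
4^32 ≡ 1492^2 = 2226064 ≡ 1535 (mod 2263)
4^64 ≡ 1535^2 = 2356225 ≡ 442 (mod 2263)
4^128 ≡ 442^2 = 195364 ≡ 746 (mod 2263)
4^256 ≡ 746^2 = 556516 ≡ 2081 (mod 2263)
4^512 ≡ 2081^2 = 4330561 ≡ 1442 (mod 2263)
4^1024 ≡ 1442^2 = 2079364 ≡ 1930 (mod 2263)
4^2048 ≡ 1930^2 = 3724900 ≡ 2 (mod 2263)
2262 = 2048 + 128 + 64 + 16 + 4 + 2 in binary powers of 2.
So 4^2262 ≡ 2 · 746 · 442 · 1492 · 256 · 16 ≡ 1597 (mod 2263).
Since 1597 ≠ 1, base 4 is a Fermat witness: 2263 is composite.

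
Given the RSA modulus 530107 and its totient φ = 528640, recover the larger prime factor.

827

φ(n) = (p−1)(q−1) = n − (p+q) + 1, so p + q = 530107 − 528640 + 1 = 1468.
p and q are the roots of t² − 1468t + 530107 = 0.
Discriminant: 1468² − 4·530107 = 2155024 − 2120428 = 34596; √34596 = 186.
q = (1468 − 186)/2 = 641, p = (1468 + 186)/2 = 827.
Check: 641 · 827 = 530107.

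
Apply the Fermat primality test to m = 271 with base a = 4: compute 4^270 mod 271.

1

4^1 ≡ 4 (mod 271)
4^2 ≡ 4^2 = 16 ≡ 16 (mod 271)
4^4 ≡ 16^2 = 256 ≡ 256 (mod 271)
4^8 ≡ 256^2 = 65536 ≡ 225 (mod 271)
4^16 ≡ 225^2 = 50625 ≡ 219 (mod 271)
4^32 ≡ 219^2 = 47961 ≡ 265 (mod 271)
4^64 ≡ 265^2 = 70225 ≡ 36 (mod 271)
4^128 ≡ 36^2 = 1296 ≡ 212 (mod 271)
4^256 ≡ 212^2 = 44944 ≡ 229 (mod 271)
270 = 256 + 8 + 4 + 2 in binary powers of 2.
So 4^270 ≡ 229 · 225 · 256 · 16 ≡ 1 (mod 271).
Since the result is 1, base 4 gives no evidence that 271 is composite.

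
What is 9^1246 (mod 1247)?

9^1 ≡ 9 (mod 1247)
9^2 ≡ 9^2 = 81 ≡ 81 (mod 1247)
9^4 ≡ 81^2 = 6561 ≡ 326 (mod 1247)
9^8 ≡ 326^2 = 106276 ≡ 281 (mod 1247)
9^16 ≡ 281^2 = 78961 ≡ 400 (mod 1247)
9^32 ≡ 400^2 = 160000 ≡ 384 (mod 1247)
9^64 ≡ 384^2 = 147456 ≡ 310 (mod 1247)
9^128 ≡ 310^2 = 96100 ≡ 81 (mod 1247)
9^256 ≡ 81^2 = 6561 ≡ 326 (mod 1247)
9^512 ≡ 326^2 = 106276 ≡ 281 (mod 1247)
9^1024 ≡ 281^2 = 78961 ≡ 400 (mod 1247)
1246 = 1024 + 128 + 64 + 16 + 8 + 4 + 2 in binary powers of 2.
So 9^1246 ≡ 400 · 81 · 310 · 400 · 281 · 326 · 81 ≡ 552 (mod 1247).
Since 552 ≠ 1, base 9 is a Fermat witness: 1247 is composite.

552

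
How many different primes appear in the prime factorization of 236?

2

236 = 2^2 · 59
236 = 2^2 · 59, which has 2 distinct prime factors.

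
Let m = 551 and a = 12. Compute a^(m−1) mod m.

463

12^1 ≡ 12 (mod 551)
12^2 ≡ 12^2 = 144 ≡ 144 (mod 551)
12^4 ≡ 144^2 = 20736 ≡ 349 (mod 551)
12^8 ≡ 349^2 = 121801 ≡ 30 (mod 551)
12^16 ≡ 30^2 = 900 ≡ 349 (mod 551)
12^32 ≡ 349^2 = 121801 ≡ 30 (mod 551)
12^64 ≡ 30^2 = 900 ≡ 349 (mod 551)
12^128 ≡ 349^2 = 121801 ≡ 30 (mod 551)
12^256 ≡ 30^2 = 900 ≡ 349 (mod 551)
12^512 ≡ 349^2 = 121801 ≡ 30 (mod 551)
550 = 512 + 32 + 4 + 2 in binary powers of 2.
So 12^550 ≡ 30 · 30 · 349 · 144 ≡ 463 (mod 551).
Since 463 ≠ 1, base 12 is a Fermat witness: 551 is composite.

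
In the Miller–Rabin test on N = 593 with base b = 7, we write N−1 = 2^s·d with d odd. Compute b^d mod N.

593 − 1 = 592 = 2^4 · 37, so d = 37.
7^1 ≡ 7 (mod 593)
7^2 ≡ 7^2 = 49 ≡ 49 (mod 593)
7^4 ≡ 49^2 = 2401 ≡ 29 (mod 593)
7^8 ≡ 29^2 = 841 ≡ 248 (mod 593)
7^16 ≡ 248^2 = 61504 ≡ 425 (mod 593)
7^32 ≡ 425^2 = 180625 ≡ 353 (mod 593)
37 = 32 + 4 + 1 in binary powers of 2.
So 7^37 ≡ 353 · 29 · 7 ≡ 499 (mod 593).
Squaring chain: 499 → 534 → 516 → 592; reaches −1, so base 7 does not prove 593 composite.

499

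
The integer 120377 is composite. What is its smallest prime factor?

120377 is odd.
Digit sum 20, not divisible by 3.
Ends in 7: not divisible by 5.
7: 120377 = 7·17196 + 5
11: 120377 = 11·10943 + 4
13: 120377 = 13·9259 + 10
17: 120377 = 17·7081

17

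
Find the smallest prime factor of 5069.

5069 is odd.
Digit sum 20, not divisible by 3.
Ends in 9: not divisible by 5.
7: 5069 = 7·724 + 1
11: 5069 = 11·460 + 9
13: 5069 = 13·389 + 12
17: 5069 = 17·298 + 3
19: 5069 = 19·266 + 15
23: 5069 = 23·220 + 9
29: 5069 = 29·174 + 23
31: 5069 = 31·163 + 16
37: 5069 = 37·137

37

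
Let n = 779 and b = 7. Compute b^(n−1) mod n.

292

7^1 ≡ 7 (mod 779)
7^2 ≡ 7^2 = 49 ≡ 49 (mod 779)
7^4 ≡ 49^2 = 2401 ≡ 64 (mod 779)
7^8 ≡ 64^2 = 4096 ≡ 201 (mod 779)
7^16 ≡ 201^2 = 40401 ≡ 672 (mod 779)
7^32 ≡ 672^2 = 451584 ≡ 543 (mod 779)
7^64 ≡ 543^2 = 294849 ≡ 387 (mod 779)
7^128 ≡ 387^2 = 149769 ≡ 201 (mod 779)
7^256 ≡ 201^2 = 40401 ≡ 672 (mod 779)
7^512 ≡ 672^2 = 451584 ≡ 543 (mod 779)
778 = 512 + 256 + 8 + 2 in binary powers of 2.
So 7^778 ≡ 543 · 672 · 201 · 49 ≡ 292 (mod 779).
Since 292 ≠ 1, base 7 is a Fermat witness: 779 is composite.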